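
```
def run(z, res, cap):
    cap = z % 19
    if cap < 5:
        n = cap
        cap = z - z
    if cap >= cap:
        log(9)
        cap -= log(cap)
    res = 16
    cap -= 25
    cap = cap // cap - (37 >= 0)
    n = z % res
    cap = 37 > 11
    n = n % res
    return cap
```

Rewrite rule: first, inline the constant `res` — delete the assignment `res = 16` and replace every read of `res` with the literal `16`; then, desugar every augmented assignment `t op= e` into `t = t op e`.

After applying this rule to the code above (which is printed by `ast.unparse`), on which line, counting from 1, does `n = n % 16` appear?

Transformed code:
def run(z, res, cap):
    cap = z % 19
    if cap < 5:
        n = cap
        cap = z - z
    if cap >= cap:
        log(9)
        cap = cap - log(cap)
    cap = cap - 25
    cap = cap // cap - (37 >= 0)
    n = z % 16
    cap = 37 > 11
    n = n % 16
    return cap

13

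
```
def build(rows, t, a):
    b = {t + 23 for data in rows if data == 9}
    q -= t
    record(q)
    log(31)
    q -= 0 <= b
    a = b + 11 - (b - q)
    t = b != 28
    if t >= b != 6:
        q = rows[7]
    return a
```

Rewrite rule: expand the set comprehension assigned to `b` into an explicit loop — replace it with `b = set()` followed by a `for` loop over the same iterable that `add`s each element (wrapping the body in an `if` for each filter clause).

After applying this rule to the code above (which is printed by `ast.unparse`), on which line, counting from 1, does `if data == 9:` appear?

4

Transformed code:
def build(rows, t, a):
    b = set()
    for data in rows:
        if data == 9:
            b.add(t + 23)
    q -= t
    record(q)
    log(31)
    q -= 0 <= b
    a = b + 11 - (b - q)
    t = b != 28
    if t >= b != 6:
        q = rows[7]
    return a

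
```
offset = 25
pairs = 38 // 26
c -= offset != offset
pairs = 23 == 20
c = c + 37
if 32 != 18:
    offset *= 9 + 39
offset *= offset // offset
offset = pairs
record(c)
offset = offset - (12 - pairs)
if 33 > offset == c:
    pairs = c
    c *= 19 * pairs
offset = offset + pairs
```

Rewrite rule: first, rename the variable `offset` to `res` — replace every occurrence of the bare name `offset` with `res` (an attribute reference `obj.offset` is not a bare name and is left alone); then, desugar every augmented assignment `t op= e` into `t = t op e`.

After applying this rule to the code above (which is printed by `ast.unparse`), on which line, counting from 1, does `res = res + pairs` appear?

15

Transformed code:
res = 25
pairs = 38 // 26
c = c - (res != res)
pairs = 23 == 20
c = c + 37
if 32 != 18:
    res = res * (9 + 39)
res = res * (res // res)
res = pairs
record(c)
res = res - (12 - pairs)
if 33 > res == c:
    pairs = c
    c = c * (19 * pairs)
res = res + pairs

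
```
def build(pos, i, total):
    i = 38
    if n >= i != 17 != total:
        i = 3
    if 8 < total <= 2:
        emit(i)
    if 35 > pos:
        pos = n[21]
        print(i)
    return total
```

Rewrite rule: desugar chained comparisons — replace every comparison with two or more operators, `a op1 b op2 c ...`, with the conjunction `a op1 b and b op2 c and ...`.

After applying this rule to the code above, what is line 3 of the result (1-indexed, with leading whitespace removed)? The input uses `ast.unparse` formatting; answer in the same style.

Transformed code:
def build(pos, i, total):
    i = 38
    if n >= i and i != 17 and (17 != total):
        i = 3
    if 8 < total and total <= 2:
        emit(i)
    if 35 > pos:
        pos = n[21]
        print(i)
    return total

if n >= i and i != 17 and (17 != total):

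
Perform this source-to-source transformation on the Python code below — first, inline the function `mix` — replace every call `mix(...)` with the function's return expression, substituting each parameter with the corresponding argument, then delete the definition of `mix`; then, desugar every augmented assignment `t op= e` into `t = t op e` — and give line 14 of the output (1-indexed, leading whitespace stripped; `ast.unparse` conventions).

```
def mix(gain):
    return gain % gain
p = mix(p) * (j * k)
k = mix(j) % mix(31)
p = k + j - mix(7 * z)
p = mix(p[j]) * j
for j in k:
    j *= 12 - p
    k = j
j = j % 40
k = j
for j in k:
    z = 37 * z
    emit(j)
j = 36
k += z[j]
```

Transformed code:
p = p % p * (j * k)
k = j % j % (31 % 31)
p = k + j - 7 * z % (7 * z)
p = p[j] % p[j] * j
for j in k:
    j = j * (12 - p)
    k = j
j = j % 40
k = j
for j in k:
    z = 37 * z
    emit(j)
j = 36
k = k + z[j]

k = k + z[j]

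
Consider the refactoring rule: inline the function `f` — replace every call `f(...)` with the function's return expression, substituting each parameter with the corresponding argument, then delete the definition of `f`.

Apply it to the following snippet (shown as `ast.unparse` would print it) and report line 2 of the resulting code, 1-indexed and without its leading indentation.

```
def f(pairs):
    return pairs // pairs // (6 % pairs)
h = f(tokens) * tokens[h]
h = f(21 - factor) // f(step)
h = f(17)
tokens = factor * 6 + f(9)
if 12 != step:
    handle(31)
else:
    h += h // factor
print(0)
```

Transformed code:
h = tokens // tokens // (6 % tokens) * tokens[h]
h = (21 - factor) // (21 - factor) // (6 % (21 - factor)) // (step // step // (6 % step))
h = 17 // 17 // (6 % 17)
tokens = factor * 6 + 9 // 9 // (6 % 9)
if 12 != step:
    handle(31)
else:
    h += h // factor
print(0)

h = (21 - factor) // (21 - factor) // (6 % (21 - factor)) // (step // step // (6 % step))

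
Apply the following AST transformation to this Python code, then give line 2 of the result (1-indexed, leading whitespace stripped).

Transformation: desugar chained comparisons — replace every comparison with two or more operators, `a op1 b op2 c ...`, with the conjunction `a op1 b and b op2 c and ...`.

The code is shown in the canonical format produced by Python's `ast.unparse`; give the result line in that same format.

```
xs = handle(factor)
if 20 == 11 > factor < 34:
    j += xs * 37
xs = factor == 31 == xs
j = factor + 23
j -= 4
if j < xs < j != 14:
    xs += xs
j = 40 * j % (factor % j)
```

if 20 == 11 and 11 > factor and (factor < 34):

Transformed code:
xs = handle(factor)
if 20 == 11 and 11 > factor and (factor < 34):
    j += xs * 37
xs = factor == 31 and 31 == xs
j = factor + 23
j -= 4
if j < xs and xs < j and (j != 14):
    xs += xs
j = 40 * j % (factor % j)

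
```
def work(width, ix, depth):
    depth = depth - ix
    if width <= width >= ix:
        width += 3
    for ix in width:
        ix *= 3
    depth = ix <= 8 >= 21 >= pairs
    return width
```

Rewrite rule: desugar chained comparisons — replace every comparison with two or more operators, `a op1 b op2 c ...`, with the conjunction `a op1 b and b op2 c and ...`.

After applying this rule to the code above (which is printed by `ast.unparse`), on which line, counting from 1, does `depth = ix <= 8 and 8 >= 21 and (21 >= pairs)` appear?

7

Transformed code:
def work(width, ix, depth):
    depth = depth - ix
    if width <= width and width >= ix:
        width += 3
    for ix in width:
        ix *= 3
    depth = ix <= 8 and 8 >= 21 and (21 >= pairs)
    return width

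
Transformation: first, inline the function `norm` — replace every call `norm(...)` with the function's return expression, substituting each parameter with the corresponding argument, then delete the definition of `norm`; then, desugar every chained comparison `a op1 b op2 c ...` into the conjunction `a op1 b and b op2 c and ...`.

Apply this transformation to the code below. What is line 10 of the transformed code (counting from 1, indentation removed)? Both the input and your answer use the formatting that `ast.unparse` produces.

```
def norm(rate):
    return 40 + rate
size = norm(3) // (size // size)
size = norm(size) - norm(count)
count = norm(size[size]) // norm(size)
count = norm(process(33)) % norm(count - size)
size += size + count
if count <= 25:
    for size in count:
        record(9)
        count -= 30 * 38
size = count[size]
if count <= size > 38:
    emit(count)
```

Transformed code:
size = (40 + 3) // (size // size)
size = 40 + size - (40 + count)
count = (40 + size[size]) // (40 + size)
count = (40 + process(33)) % (40 + (count - size))
size += size + count
if count <= 25:
    for size in count:
        record(9)
        count -= 30 * 38
size = count[size]
if count <= size and size > 38:
    emit(count)

size = count[size]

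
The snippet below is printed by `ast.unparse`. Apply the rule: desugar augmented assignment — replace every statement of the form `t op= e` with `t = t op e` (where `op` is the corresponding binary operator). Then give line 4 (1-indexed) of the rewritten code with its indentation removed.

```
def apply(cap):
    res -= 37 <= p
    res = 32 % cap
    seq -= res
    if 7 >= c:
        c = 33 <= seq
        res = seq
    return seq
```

seq = seq - res

Transformed code:
def apply(cap):
    res = res - (37 <= p)
    res = 32 % cap
    seq = seq - res
    if 7 >= c:
        c = 33 <= seq
        res = seq
    return seq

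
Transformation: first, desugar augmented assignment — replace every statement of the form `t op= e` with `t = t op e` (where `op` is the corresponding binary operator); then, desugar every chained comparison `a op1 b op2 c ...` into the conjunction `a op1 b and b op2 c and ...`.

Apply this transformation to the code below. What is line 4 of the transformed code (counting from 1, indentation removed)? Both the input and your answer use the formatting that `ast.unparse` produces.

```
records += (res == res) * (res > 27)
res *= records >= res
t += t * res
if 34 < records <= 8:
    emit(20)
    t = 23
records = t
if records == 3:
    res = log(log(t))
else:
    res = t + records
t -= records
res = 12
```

if 34 < records and records <= 8:

Transformed code:
records = records + (res == res) * (res > 27)
res = res * (records >= res)
t = t + t * res
if 34 < records and records <= 8:
    emit(20)
    t = 23
records = t
if records == 3:
    res = log(log(t))
else:
    res = t + records
t = t - records
res = 12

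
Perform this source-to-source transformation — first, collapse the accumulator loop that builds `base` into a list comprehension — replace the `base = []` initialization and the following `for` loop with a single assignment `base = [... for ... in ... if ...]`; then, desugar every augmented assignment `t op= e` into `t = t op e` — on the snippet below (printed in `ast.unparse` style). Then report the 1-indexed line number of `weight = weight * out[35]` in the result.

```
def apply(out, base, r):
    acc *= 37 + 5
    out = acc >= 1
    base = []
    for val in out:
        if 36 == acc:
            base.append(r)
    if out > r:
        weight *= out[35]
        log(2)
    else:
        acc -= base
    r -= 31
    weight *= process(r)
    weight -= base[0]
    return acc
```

Transformed code:
def apply(out, base, r):
    acc = acc * (37 + 5)
    out = acc >= 1
    base = [r for val in out if 36 == acc]
    if out > r:
        weight = weight * out[35]
        log(2)
    else:
        acc = acc - base
    r = r - 31
    weight = weight * process(r)
    weight = weight - base[0]
    return acc

6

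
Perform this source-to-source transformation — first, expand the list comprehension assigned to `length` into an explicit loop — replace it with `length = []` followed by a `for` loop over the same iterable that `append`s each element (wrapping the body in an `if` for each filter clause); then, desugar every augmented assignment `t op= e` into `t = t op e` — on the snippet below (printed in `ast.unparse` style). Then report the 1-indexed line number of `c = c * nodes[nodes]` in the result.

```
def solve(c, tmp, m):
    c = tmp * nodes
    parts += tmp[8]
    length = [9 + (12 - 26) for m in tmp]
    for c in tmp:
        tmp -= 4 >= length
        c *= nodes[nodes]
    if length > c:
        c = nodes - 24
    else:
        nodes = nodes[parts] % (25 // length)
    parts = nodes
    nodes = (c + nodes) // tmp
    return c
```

9

Transformed code:
def solve(c, tmp, m):
    c = tmp * nodes
    parts = parts + tmp[8]
    length = []
    for m in tmp:
        length.append(9 + (12 - 26))
    for c in tmp:
        tmp = tmp - (4 >= length)
        c = c * nodes[nodes]
    if length > c:
        c = nodes - 24
    else:
        nodes = nodes[parts] % (25 // length)
    parts = nodes
    nodes = (c + nodes) // tmp
    return c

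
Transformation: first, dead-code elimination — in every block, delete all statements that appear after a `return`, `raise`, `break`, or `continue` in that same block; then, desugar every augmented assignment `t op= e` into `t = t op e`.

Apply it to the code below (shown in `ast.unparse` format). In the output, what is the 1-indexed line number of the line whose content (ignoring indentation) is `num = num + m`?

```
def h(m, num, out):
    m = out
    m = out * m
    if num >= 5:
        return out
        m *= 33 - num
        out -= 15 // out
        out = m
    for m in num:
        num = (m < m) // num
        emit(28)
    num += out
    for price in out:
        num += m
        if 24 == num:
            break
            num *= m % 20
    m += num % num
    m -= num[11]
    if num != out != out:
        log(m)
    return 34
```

11

Transformed code:
def h(m, num, out):
    m = out
    m = out * m
    if num >= 5:
        return out
    for m in num:
        num = (m < m) // num
        emit(28)
    num = num + out
    for price in out:
        num = num + m
        if 24 == num:
            break
    m = m + num % num
    m = m - num[11]
    if num != out != out:
        log(m)
    return 34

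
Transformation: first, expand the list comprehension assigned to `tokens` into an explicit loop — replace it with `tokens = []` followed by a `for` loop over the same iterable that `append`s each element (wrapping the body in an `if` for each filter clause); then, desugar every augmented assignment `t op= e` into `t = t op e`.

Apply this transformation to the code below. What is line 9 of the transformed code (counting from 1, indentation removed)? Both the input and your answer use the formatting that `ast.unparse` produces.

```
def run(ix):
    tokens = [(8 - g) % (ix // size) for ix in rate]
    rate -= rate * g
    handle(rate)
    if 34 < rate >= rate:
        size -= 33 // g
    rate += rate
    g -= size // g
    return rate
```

Transformed code:
def run(ix):
    tokens = []
    for ix in rate:
        tokens.append((8 - g) % (ix // size))
    rate = rate - rate * g
    handle(rate)
    if 34 < rate >= rate:
        size = size - 33 // g
    rate = rate + rate
    g = g - size // g
    return rate

rate = rate + rate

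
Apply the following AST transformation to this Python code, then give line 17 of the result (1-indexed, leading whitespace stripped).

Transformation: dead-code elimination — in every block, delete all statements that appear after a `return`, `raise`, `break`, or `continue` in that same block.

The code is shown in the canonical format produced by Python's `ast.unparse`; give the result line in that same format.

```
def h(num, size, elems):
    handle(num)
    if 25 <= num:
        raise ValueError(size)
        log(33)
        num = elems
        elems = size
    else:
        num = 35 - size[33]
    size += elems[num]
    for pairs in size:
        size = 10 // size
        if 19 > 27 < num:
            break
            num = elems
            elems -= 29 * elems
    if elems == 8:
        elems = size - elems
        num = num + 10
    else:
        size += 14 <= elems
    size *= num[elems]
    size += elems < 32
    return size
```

Transformed code:
def h(num, size, elems):
    handle(num)
    if 25 <= num:
        raise ValueError(size)
    else:
        num = 35 - size[33]
    size += elems[num]
    for pairs in size:
        size = 10 // size
        if 19 > 27 < num:
            break
    if elems == 8:
        elems = size - elems
        num = num + 10
    else:
        size += 14 <= elems
    size *= num[elems]
    size += elems < 32
    return size

size *= num[elems]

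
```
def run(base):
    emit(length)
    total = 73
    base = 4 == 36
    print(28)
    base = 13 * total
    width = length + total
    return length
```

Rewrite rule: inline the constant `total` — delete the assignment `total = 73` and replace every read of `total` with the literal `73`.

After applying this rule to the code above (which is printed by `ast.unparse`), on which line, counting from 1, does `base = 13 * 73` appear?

Transformed code:
def run(base):
    emit(length)
    base = 4 == 36
    print(28)
    base = 13 * 73
    width = length + 73
    return length

5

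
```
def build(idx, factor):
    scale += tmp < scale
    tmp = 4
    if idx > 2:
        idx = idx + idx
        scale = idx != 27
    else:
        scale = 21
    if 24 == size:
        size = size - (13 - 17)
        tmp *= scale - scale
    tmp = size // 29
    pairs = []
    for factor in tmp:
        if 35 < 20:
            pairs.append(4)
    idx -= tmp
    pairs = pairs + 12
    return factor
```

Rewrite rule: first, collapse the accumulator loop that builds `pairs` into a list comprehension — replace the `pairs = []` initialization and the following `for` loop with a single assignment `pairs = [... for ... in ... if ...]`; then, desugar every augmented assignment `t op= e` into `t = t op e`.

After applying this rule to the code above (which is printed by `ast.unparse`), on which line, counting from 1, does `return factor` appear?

16

Transformed code:
def build(idx, factor):
    scale = scale + (tmp < scale)
    tmp = 4
    if idx > 2:
        idx = idx + idx
        scale = idx != 27
    else:
        scale = 21
    if 24 == size:
        size = size - (13 - 17)
        tmp = tmp * (scale - scale)
    tmp = size // 29
    pairs = [4 for factor in tmp if 35 < 20]
    idx = idx - tmp
    pairs = pairs + 12
    return factor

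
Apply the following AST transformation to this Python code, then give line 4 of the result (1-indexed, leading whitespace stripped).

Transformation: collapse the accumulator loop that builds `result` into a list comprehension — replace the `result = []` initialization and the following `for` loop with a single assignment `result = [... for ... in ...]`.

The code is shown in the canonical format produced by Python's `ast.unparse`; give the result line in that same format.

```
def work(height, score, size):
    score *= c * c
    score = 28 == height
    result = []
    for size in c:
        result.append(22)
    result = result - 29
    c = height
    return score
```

result = [22 for size in c]

Transformed code:
def work(height, score, size):
    score *= c * c
    score = 28 == height
    result = [22 for size in c]
    result = result - 29
    c = height
    return score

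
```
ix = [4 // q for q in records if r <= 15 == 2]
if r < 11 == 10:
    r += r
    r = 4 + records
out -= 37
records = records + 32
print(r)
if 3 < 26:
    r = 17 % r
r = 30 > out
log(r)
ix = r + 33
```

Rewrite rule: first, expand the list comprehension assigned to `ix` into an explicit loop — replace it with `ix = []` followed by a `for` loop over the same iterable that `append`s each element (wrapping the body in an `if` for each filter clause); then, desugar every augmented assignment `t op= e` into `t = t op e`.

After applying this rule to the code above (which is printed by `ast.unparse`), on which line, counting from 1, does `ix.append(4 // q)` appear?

4

Transformed code:
ix = []
for q in records:
    if r <= 15 == 2:
        ix.append(4 // q)
if r < 11 == 10:
    r = r + r
    r = 4 + records
out = out - 37
records = records + 32
print(r)
if 3 < 26:
    r = 17 % r
r = 30 > out
log(r)
ix = r + 33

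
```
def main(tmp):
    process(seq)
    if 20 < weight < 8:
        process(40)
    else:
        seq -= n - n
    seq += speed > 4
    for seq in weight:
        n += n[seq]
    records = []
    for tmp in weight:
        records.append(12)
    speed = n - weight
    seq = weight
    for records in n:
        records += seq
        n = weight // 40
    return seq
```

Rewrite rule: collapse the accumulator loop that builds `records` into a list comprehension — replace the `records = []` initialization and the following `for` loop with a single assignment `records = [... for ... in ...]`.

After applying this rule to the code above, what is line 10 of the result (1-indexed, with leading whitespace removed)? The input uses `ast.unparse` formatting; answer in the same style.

Transformed code:
def main(tmp):
    process(seq)
    if 20 < weight < 8:
        process(40)
    else:
        seq -= n - n
    seq += speed > 4
    for seq in weight:
        n += n[seq]
    records = [12 for tmp in weight]
    speed = n - weight
    seq = weight
    for records in n:
        records += seq
        n = weight // 40
    return seq

records = [12 for tmp in weight]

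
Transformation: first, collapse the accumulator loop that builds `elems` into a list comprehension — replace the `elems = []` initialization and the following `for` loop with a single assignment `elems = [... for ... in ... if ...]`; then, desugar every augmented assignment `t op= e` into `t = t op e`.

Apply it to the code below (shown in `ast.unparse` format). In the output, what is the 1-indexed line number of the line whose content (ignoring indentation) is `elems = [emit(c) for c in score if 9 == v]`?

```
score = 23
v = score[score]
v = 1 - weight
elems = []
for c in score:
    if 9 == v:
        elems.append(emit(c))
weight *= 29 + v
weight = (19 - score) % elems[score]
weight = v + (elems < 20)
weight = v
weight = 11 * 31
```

4

Transformed code:
score = 23
v = score[score]
v = 1 - weight
elems = [emit(c) for c in score if 9 == v]
weight = weight * (29 + v)
weight = (19 - score) % elems[score]
weight = v + (elems < 20)
weight = v
weight = 11 * 31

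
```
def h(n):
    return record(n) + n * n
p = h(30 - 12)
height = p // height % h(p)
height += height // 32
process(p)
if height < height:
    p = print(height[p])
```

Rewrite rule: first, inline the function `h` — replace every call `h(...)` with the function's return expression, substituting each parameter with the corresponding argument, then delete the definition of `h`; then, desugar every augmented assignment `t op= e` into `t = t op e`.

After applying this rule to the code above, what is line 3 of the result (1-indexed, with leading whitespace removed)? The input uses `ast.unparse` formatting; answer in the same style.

height = height + height // 32

Transformed code:
p = record(30 - 12) + (30 - 12) * (30 - 12)
height = p // height % (record(p) + p * p)
height = height + height // 32
process(p)
if height < height:
    p = print(height[p])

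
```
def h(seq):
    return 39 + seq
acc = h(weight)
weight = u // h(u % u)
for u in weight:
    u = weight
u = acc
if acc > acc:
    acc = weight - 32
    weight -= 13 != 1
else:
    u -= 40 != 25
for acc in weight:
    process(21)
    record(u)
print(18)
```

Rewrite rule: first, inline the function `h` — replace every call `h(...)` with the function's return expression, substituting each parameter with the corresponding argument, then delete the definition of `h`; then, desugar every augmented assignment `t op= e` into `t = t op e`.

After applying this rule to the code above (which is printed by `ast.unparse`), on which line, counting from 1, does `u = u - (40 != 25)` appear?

10

Transformed code:
acc = 39 + weight
weight = u // (39 + u % u)
for u in weight:
    u = weight
u = acc
if acc > acc:
    acc = weight - 32
    weight = weight - (13 != 1)
else:
    u = u - (40 != 25)
for acc in weight:
    process(21)
    record(u)
print(18)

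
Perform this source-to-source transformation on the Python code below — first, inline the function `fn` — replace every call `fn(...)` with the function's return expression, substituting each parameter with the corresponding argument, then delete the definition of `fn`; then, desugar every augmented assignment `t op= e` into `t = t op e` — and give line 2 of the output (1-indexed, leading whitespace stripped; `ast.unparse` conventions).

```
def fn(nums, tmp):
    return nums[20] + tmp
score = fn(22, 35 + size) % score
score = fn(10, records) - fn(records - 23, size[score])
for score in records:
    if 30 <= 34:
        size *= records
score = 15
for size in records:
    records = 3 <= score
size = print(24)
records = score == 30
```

score = 10[20] + records - ((records - 23)[20] + size[score])

Transformed code:
score = (22[20] + (35 + size)) % score
score = 10[20] + records - ((records - 23)[20] + size[score])
for score in records:
    if 30 <= 34:
        size = size * records
score = 15
for size in records:
    records = 3 <= score
size = print(24)
records = score == 30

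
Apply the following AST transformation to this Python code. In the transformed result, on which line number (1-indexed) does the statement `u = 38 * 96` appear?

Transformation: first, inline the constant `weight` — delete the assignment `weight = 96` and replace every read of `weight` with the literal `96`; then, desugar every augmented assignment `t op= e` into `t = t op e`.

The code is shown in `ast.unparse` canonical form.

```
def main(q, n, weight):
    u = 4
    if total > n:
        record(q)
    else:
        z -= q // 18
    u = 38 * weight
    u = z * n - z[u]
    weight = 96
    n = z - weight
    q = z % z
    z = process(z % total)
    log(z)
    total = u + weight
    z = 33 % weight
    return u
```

Transformed code:
def main(q, n, weight):
    u = 4
    if total > n:
        record(q)
    else:
        z = z - q // 18
    u = 38 * 96
    u = z * n - z[u]
    n = z - 96
    q = z % z
    z = process(z % total)
    log(z)
    total = u + 96
    z = 33 % 96
    return u

7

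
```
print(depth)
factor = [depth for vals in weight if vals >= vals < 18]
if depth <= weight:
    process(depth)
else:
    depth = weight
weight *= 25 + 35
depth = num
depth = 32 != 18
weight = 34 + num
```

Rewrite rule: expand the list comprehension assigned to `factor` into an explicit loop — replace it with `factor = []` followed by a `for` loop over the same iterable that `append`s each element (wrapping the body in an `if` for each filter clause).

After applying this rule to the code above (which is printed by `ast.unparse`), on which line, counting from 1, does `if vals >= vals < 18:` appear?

4

Transformed code:
print(depth)
factor = []
for vals in weight:
    if vals >= vals < 18:
        factor.append(depth)
if depth <= weight:
    process(depth)
else:
    depth = weight
weight *= 25 + 35
depth = num
depth = 32 != 18
weight = 34 + num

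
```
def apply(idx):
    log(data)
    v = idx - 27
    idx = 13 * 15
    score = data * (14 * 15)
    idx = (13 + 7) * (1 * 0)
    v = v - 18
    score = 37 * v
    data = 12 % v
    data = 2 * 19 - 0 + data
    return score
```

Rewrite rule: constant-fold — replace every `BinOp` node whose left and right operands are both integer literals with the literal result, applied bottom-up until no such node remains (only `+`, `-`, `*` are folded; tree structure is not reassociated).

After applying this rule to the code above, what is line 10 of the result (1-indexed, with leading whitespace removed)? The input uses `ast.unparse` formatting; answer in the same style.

data = 38 + data

Transformed code:
def apply(idx):
    log(data)
    v = idx - 27
    idx = 195
    score = data * 210
    idx = 0
    v = v - 18
    score = 37 * v
    data = 12 % v
    data = 38 + data
    return score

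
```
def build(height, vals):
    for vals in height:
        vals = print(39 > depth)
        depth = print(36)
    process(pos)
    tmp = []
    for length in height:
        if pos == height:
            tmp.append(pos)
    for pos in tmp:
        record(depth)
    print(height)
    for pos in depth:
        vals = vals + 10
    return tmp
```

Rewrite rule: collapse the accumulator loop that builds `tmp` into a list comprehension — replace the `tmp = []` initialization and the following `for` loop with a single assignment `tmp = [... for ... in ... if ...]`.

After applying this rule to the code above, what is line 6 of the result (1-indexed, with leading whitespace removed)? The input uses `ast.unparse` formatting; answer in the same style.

tmp = [pos for length in height if pos == height]

Transformed code:
def build(height, vals):
    for vals in height:
        vals = print(39 > depth)
        depth = print(36)
    process(pos)
    tmp = [pos for length in height if pos == height]
    for pos in tmp:
        record(depth)
    print(height)
    for pos in depth:
        vals = vals + 10
    return tmp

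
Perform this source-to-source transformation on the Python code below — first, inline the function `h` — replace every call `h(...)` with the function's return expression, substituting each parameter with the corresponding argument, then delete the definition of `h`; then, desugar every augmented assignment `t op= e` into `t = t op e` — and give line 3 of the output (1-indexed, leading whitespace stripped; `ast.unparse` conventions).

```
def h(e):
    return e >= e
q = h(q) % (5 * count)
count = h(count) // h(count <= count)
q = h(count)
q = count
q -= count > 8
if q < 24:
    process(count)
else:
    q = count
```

Transformed code:
q = (q >= q) % (5 * count)
count = (count >= count) // ((count <= count) >= (count <= count))
q = count >= count
q = count
q = q - (count > 8)
if q < 24:
    process(count)
else:
    q = count

q = count >= count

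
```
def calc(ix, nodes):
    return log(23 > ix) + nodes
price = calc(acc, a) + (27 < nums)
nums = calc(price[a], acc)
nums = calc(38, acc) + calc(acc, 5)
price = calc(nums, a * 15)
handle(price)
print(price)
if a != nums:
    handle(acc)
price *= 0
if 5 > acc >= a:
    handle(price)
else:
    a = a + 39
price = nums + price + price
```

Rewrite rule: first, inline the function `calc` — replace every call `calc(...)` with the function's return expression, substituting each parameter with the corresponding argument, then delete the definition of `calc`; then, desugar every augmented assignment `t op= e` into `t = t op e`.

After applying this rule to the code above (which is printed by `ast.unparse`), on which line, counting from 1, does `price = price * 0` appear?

Transformed code:
price = log(23 > acc) + a + (27 < nums)
nums = log(23 > price[a]) + acc
nums = log(23 > 38) + acc + (log(23 > acc) + 5)
price = log(23 > nums) + a * 15
handle(price)
print(price)
if a != nums:
    handle(acc)
price = price * 0
if 5 > acc >= a:
    handle(price)
else:
    a = a + 39
price = nums + price + price

9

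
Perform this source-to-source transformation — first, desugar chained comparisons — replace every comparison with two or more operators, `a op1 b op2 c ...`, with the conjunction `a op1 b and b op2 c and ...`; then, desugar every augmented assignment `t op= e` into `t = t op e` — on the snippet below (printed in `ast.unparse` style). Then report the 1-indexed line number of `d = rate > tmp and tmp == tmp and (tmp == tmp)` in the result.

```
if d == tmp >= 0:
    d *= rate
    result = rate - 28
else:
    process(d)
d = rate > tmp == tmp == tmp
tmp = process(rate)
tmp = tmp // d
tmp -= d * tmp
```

6

Transformed code:
if d == tmp and tmp >= 0:
    d = d * rate
    result = rate - 28
else:
    process(d)
d = rate > tmp and tmp == tmp and (tmp == tmp)
tmp = process(rate)
tmp = tmp // d
tmp = tmp - d * tmp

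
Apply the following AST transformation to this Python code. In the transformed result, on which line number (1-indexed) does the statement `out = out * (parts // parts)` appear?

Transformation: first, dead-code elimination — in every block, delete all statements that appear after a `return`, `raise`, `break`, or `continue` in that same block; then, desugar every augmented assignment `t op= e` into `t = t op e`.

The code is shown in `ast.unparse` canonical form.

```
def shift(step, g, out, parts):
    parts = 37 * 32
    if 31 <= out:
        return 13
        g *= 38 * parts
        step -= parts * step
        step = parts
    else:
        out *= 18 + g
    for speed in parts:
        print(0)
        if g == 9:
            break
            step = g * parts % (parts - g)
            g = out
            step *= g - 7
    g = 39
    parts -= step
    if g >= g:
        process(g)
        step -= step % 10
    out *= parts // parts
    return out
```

16

Transformed code:
def shift(step, g, out, parts):
    parts = 37 * 32
    if 31 <= out:
        return 13
    else:
        out = out * (18 + g)
    for speed in parts:
        print(0)
        if g == 9:
            break
    g = 39
    parts = parts - step
    if g >= g:
        process(g)
        step = step - step % 10
    out = out * (parts // parts)
    return out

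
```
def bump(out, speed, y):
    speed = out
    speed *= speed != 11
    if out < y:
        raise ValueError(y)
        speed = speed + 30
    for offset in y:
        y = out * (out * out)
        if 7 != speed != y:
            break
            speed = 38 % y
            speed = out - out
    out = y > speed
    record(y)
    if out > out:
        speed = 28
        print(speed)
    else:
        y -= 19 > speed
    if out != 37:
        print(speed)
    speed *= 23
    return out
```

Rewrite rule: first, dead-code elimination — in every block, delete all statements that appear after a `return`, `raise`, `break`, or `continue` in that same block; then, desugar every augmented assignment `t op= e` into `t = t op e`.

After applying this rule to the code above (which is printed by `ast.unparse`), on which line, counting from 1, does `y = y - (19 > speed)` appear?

Transformed code:
def bump(out, speed, y):
    speed = out
    speed = speed * (speed != 11)
    if out < y:
        raise ValueError(y)
    for offset in y:
        y = out * (out * out)
        if 7 != speed != y:
            break
    out = y > speed
    record(y)
    if out > out:
        speed = 28
        print(speed)
    else:
        y = y - (19 > speed)
    if out != 37:
        print(speed)
    speed = speed * 23
    return out

16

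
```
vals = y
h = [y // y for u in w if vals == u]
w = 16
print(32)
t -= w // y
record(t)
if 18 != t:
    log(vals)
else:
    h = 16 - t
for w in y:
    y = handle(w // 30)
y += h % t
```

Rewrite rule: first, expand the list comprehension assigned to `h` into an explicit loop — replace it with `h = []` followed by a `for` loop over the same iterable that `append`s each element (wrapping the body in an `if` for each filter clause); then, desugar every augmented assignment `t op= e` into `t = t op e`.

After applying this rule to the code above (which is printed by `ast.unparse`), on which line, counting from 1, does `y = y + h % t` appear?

Transformed code:
vals = y
h = []
for u in w:
    if vals == u:
        h.append(y // y)
w = 16
print(32)
t = t - w // y
record(t)
if 18 != t:
    log(vals)
else:
    h = 16 - t
for w in y:
    y = handle(w // 30)
y = y + h % t

16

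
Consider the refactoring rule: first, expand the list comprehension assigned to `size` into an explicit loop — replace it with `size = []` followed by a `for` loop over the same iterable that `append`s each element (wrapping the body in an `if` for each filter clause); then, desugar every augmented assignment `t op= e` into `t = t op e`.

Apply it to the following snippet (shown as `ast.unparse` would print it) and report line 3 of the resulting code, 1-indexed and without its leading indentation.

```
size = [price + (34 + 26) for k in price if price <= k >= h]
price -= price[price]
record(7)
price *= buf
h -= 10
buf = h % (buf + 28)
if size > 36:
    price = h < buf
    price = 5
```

Transformed code:
size = []
for k in price:
    if price <= k >= h:
        size.append(price + (34 + 26))
price = price - price[price]
record(7)
price = price * buf
h = h - 10
buf = h % (buf + 28)
if size > 36:
    price = h < buf
    price = 5

if price <= k >= h:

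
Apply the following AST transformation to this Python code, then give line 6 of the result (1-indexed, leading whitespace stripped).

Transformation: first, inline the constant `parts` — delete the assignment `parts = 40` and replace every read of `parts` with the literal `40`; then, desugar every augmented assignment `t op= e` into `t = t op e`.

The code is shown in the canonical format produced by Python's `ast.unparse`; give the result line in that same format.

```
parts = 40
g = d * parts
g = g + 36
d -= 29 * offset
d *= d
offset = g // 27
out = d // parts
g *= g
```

Transformed code:
g = d * 40
g = g + 36
d = d - 29 * offset
d = d * d
offset = g // 27
out = d // 40
g = g * g

out = d // 40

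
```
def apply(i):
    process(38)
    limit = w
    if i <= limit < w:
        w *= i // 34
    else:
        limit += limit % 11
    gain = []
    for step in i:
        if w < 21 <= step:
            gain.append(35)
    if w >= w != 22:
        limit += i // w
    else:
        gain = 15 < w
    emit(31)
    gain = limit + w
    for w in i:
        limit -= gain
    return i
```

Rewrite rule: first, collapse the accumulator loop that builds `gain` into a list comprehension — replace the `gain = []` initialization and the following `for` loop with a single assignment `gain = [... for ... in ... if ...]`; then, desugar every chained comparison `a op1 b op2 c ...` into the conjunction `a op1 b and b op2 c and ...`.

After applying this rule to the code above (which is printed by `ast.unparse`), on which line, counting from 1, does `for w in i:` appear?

15

Transformed code:
def apply(i):
    process(38)
    limit = w
    if i <= limit and limit < w:
        w *= i // 34
    else:
        limit += limit % 11
    gain = [35 for step in i if w < 21 and 21 <= step]
    if w >= w and w != 22:
        limit += i // w
    else:
        gain = 15 < w
    emit(31)
    gain = limit + w
    for w in i:
        limit -= gain
    return i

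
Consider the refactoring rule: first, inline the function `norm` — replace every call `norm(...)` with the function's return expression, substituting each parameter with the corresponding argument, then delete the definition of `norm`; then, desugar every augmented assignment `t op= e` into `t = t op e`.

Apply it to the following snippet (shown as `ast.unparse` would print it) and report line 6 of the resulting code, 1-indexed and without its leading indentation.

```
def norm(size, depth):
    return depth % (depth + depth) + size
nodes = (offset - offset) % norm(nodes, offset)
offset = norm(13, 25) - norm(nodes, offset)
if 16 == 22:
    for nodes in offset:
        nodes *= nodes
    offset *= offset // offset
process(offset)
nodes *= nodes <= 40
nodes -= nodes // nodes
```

offset = offset * (offset // offset)

Transformed code:
nodes = (offset - offset) % (offset % (offset + offset) + nodes)
offset = 25 % (25 + 25) + 13 - (offset % (offset + offset) + nodes)
if 16 == 22:
    for nodes in offset:
        nodes = nodes * nodes
    offset = offset * (offset // offset)
process(offset)
nodes = nodes * (nodes <= 40)
nodes = nodes - nodes // nodes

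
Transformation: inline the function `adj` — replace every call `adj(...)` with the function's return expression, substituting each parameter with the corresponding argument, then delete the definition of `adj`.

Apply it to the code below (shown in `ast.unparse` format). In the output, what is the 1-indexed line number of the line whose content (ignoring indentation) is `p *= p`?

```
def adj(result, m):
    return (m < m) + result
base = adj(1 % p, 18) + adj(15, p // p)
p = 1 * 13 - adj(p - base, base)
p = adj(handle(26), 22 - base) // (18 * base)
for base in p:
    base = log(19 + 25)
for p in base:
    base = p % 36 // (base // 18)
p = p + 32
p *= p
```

9

Transformed code:
base = (18 < 18) + 1 % p + ((p // p < p // p) + 15)
p = 1 * 13 - ((base < base) + (p - base))
p = ((22 - base < 22 - base) + handle(26)) // (18 * base)
for base in p:
    base = log(19 + 25)
for p in base:
    base = p % 36 // (base // 18)
p = p + 32
p *= p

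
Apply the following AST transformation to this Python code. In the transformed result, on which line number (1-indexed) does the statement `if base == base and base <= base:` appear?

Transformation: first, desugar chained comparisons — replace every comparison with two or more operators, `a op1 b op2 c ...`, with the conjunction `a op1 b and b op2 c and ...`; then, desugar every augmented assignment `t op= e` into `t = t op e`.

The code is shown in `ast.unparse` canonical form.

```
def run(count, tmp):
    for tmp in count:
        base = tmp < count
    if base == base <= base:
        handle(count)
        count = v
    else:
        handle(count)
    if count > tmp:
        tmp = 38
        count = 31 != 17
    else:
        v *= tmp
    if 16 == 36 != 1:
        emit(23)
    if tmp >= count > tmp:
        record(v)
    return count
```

4

Transformed code:
def run(count, tmp):
    for tmp in count:
        base = tmp < count
    if base == base and base <= base:
        handle(count)
        count = v
    else:
        handle(count)
    if count > tmp:
        tmp = 38
        count = 31 != 17
    else:
        v = v * tmp
    if 16 == 36 and 36 != 1:
        emit(23)
    if tmp >= count and count > tmp:
        record(v)
    return count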